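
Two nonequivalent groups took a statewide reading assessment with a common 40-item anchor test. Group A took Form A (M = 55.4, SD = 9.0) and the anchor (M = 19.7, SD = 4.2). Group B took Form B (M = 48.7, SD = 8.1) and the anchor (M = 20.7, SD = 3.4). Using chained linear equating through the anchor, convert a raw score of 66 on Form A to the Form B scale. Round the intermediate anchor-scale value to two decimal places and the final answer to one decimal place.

58.1

Form A → anchor (Group A): v = (4.2/9.0)(66 − 55.4) + 19.7 = 24.65
anchor → Form B (Group B): y = (8.1/3.4)(24.65 − 20.7) + 48.7 = 58.1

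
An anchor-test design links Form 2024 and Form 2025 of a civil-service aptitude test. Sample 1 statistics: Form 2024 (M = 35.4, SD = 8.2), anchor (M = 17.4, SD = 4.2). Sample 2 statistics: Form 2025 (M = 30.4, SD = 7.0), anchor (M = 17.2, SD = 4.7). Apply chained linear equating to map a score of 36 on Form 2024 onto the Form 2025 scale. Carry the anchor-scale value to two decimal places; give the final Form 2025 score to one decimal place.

Form 2024 → anchor (Sample 1): v = (4.2/8.2)(36 − 35.4) + 17.4 = 17.71
anchor → Form 2025 (Sample 2): y = (7.0/4.7)(17.71 − 17.2) + 30.4 = 31.2

31.2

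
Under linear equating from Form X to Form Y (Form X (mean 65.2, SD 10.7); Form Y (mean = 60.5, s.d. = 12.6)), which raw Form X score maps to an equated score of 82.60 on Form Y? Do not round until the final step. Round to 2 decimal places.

Invert y = (SD_Y/SD_X)(x − M_X) + M_Y:
x = (SD_X/SD_Y)(y − M_Y) + M_X = (10.7/12.6)(82.60 − 60.5) + 65.2
x = 0.849206 × 22.100 + 65.2 = 83.97

83.97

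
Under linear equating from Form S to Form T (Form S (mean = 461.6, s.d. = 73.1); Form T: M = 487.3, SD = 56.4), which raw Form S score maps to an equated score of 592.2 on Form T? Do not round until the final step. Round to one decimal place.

Invert y = (SD_Y/SD_X)(x − M_X) + M_Y:
x = (SD_X/SD_Y)(y − M_Y) + M_X = (73.1/56.4)(592.2 − 487.3) + 461.6
x = 1.296099 × 104.900 + 461.6 = 597.6

597.6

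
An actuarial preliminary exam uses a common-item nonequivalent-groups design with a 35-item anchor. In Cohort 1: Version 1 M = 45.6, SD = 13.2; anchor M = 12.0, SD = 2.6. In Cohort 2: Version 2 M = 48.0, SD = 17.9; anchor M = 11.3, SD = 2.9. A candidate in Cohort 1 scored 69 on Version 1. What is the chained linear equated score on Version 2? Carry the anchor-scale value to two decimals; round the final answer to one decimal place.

80.8

Version 1 → anchor (Cohort 1): v = (2.6/13.2)(69 − 45.6) + 12.0 = 16.61
anchor → Version 2 (Cohort 2): y = (17.9/2.9)(16.61 − 11.3) + 48.0 = 80.8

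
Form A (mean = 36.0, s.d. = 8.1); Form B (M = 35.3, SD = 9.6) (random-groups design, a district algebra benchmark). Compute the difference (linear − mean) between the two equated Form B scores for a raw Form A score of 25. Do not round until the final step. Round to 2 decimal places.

Mean-equated: 25 + (35.3 − 36.0) = 24.30
Linear-equated: (9.6/8.1)(25 − 36.0) + 35.3 = 22.263
Difference = 22.263 − 24.30 = -2.04

-2.04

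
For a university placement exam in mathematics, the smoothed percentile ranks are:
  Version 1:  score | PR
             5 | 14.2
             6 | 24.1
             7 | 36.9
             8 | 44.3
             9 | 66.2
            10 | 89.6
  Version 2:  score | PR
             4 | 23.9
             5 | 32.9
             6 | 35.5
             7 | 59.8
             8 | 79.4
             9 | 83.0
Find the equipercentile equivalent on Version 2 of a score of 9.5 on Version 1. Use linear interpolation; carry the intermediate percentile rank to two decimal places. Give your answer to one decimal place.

PR of 9.5 on Version 1: 66.2 + (9.5 − 9)/(10 − 9) × (89.6 − 66.2) = 77.90
On Version 2, PR 77.90 falls between score 7 (PR 59.8) and 8 (PR 79.4).
Interpolate: 7 + (77.90 − 59.8)/(79.4 − 59.8) × (8 − 7) = 7.9

7.9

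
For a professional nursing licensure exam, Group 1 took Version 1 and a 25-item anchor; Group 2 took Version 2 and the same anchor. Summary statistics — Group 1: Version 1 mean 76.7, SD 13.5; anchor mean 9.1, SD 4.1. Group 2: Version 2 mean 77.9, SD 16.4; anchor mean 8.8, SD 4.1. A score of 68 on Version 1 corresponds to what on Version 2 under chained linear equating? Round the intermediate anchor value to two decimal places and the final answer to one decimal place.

68.5

Version 1 → anchor (Group 1): v = (4.1/13.5)(68 − 76.7) + 9.1 = 6.46
anchor → Version 2 (Group 2): y = (16.4/4.1)(6.46 − 8.8) + 77.9 = 68.5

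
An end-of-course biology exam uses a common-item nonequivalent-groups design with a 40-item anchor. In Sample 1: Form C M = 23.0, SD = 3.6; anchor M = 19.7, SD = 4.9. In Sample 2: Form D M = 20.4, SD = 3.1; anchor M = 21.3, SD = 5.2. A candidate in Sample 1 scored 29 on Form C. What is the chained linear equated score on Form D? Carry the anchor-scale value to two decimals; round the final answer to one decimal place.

24.3

Form C → anchor (Sample 1): v = (4.9/3.6)(29 − 23.0) + 19.7 = 27.87
anchor → Form D (Sample 2): y = (3.1/5.2)(27.87 − 21.3) + 20.4 = 24.3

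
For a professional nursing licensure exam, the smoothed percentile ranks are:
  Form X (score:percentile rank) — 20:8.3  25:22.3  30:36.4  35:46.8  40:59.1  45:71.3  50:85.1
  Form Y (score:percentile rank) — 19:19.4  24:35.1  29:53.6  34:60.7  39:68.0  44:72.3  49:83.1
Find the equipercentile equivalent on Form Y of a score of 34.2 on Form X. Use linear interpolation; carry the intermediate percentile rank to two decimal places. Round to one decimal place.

PR of 34.2 on Form X: 36.4 + (34.2 − 30)/(35 − 30) × (46.8 − 36.4) = 45.14
On Form Y, PR 45.14 falls between score 24 (PR 35.1) and 29 (PR 53.6).
Interpolate: 24 + (45.14 − 35.1)/(53.6 − 35.1) × (29 − 24) = 26.7

26.7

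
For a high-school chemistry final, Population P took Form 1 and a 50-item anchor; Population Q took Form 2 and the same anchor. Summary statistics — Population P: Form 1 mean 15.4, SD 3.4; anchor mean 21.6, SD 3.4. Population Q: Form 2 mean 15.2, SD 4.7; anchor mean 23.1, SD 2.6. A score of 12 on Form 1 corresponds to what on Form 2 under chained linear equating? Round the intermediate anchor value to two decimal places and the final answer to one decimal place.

Form 1 → anchor (Population P): v = (3.4/3.4)(12 − 15.4) + 21.6 = 18.20
anchor → Form 2 (Population Q): y = (4.7/2.6)(18.20 − 23.1) + 15.2 = 6.3

6.3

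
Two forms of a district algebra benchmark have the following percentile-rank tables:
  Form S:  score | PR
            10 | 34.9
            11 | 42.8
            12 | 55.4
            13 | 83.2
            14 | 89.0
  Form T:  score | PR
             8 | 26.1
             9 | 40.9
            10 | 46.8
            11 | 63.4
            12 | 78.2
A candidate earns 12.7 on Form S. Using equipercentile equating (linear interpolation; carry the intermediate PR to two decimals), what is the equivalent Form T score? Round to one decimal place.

11.8

PR of 12.7 on Form S: 55.4 + (12.7 − 12)/(13 − 12) × (83.2 − 55.4) = 74.86
On Form T, PR 74.86 falls between score 11 (PR 63.4) and 12 (PR 78.2).
Interpolate: 11 + (74.86 − 63.4)/(78.2 − 63.4) × (12 − 11) = 11.8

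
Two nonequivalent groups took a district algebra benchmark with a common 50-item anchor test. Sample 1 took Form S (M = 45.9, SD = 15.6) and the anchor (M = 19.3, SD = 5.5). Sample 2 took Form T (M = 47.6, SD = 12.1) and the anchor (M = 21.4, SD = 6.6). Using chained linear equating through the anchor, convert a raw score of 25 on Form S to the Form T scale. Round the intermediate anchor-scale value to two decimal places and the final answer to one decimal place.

30.2

Form S → anchor (Sample 1): v = (5.5/15.6)(25 − 45.9) + 19.3 = 11.93
anchor → Form T (Sample 2): y = (12.1/6.6)(11.93 − 21.4) + 47.6 = 30.2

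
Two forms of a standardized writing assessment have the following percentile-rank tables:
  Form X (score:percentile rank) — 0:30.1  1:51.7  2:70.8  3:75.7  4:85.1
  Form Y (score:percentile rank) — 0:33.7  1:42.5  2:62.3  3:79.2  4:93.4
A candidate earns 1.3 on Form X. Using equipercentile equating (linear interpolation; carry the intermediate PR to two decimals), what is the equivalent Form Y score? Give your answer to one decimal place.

1.8

PR of 1.3 on Form X: 51.7 + (1.3 − 1)/(2 − 1) × (70.8 − 51.7) = 57.43
On Form Y, PR 57.43 falls between score 1 (PR 42.5) and 2 (PR 62.3).
Interpolate: 1 + (57.43 − 42.5)/(62.3 − 42.5) × (2 − 1) = 1.8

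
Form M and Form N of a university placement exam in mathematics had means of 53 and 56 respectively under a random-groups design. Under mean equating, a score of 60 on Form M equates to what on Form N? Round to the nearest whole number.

Mean equating: y = x + (M_Y − M_X) = 60 + (56 − 53) = 63

63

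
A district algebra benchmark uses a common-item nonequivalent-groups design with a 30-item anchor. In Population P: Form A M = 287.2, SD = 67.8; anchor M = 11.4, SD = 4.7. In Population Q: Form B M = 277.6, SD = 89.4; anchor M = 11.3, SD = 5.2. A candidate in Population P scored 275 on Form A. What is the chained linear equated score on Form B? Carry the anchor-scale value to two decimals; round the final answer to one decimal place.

Form A → anchor (Population P): v = (4.7/67.8)(275 − 287.2) + 11.4 = 10.55
anchor → Form B (Population Q): y = (89.4/5.2)(10.55 − 11.3) + 277.6 = 264.7

264.7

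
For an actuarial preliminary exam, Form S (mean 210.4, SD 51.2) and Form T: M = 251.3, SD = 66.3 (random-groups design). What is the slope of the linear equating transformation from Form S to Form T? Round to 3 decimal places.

A = SD_Y / SD_X = 66.3 / 51.2 = 1.295

1.295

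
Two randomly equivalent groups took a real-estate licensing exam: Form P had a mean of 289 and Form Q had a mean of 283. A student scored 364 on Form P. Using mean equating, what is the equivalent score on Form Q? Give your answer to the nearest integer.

Mean equating: y = x + (M_Y − M_X) = 364 + (283 − 289) = 358

358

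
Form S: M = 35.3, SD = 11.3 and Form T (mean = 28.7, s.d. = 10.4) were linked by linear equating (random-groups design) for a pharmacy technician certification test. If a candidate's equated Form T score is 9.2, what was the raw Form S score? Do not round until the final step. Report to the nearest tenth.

Invert y = (SD_Y/SD_X)(x − M_X) + M_Y:
x = (SD_X/SD_Y)(y − M_Y) + M_X = (11.3/10.4)(9.2 − 28.7) + 35.3
x = 1.086538 × -19.500 + 35.3 = 14.1

14.1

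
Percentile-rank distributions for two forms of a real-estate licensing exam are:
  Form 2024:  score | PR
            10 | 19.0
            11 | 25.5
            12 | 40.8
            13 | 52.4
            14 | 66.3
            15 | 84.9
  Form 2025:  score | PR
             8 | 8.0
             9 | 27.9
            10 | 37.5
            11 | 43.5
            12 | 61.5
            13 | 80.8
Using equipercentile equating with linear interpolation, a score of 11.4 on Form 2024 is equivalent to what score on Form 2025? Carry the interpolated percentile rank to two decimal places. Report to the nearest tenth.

9.4

PR of 11.4 on Form 2024: 25.5 + (11.4 − 11)/(12 − 11) × (40.8 − 25.5) = 31.62
On Form 2025, PR 31.62 falls between score 9 (PR 27.9) and 10 (PR 37.5).
Interpolate: 9 + (31.62 − 27.9)/(37.5 − 27.9) × (10 − 9) = 9.4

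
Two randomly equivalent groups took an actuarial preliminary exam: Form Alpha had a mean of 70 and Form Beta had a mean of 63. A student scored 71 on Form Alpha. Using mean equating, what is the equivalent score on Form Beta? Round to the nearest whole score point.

64

Mean equating: y = x + (M_Y − M_X) = 71 + (63 − 70) = 64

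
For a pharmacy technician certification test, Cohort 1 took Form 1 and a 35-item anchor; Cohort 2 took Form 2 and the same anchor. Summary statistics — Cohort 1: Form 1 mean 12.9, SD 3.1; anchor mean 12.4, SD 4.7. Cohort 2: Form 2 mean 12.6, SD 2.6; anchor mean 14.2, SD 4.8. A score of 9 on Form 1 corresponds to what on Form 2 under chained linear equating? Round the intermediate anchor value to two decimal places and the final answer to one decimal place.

Form 1 → anchor (Cohort 1): v = (4.7/3.1)(9 − 12.9) + 12.4 = 6.49
anchor → Form 2 (Cohort 2): y = (2.6/4.8)(6.49 − 14.2) + 12.6 = 8.4

8.4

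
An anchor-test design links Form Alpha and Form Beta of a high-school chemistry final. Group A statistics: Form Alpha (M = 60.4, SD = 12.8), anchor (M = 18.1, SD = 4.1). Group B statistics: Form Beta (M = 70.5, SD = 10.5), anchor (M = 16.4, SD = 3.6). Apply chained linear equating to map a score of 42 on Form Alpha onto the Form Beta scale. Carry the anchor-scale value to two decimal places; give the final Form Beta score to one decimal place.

58.3

Form Alpha → anchor (Group A): v = (4.1/12.8)(42 − 60.4) + 18.1 = 12.21
anchor → Form Beta (Group B): y = (10.5/3.6)(12.21 − 16.4) + 70.5 = 58.3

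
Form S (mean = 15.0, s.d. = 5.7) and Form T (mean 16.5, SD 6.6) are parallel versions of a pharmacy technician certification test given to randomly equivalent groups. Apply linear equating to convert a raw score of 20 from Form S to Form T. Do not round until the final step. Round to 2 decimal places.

22.29

Linear equating: y = (SD_Y/SD_X)(x − M_X) + M_Y
y = (6.6/5.7)(20 − 15.0) + 16.5
y = 1.157895 × 5.0 + 16.5 = 5.7895 + 16.5 = 22.29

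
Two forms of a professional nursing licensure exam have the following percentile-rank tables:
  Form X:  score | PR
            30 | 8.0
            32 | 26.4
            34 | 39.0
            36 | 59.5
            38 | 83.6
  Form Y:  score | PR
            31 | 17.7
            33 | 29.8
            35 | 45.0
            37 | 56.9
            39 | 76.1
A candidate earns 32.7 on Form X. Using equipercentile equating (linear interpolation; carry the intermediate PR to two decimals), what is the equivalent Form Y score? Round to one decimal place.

33.1

PR of 32.7 on Form X: 26.4 + (32.7 − 32)/(34 − 32) × (39.0 − 26.4) = 30.81
On Form Y, PR 30.81 falls between score 33 (PR 29.8) and 35 (PR 45.0).
Interpolate: 33 + (30.81 − 29.8)/(45.0 − 29.8) × (35 − 33) = 33.1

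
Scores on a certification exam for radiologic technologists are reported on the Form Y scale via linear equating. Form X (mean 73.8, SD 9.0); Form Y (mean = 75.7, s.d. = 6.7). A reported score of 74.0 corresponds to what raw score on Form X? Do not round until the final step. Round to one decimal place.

Invert y = (SD_Y/SD_X)(x − M_X) + M_Y:
x = (SD_X/SD_Y)(y − M_Y) + M_X = (9.0/6.7)(74.0 − 75.7) + 73.8
x = 1.343284 × -1.700 + 73.8 = 71.5

71.5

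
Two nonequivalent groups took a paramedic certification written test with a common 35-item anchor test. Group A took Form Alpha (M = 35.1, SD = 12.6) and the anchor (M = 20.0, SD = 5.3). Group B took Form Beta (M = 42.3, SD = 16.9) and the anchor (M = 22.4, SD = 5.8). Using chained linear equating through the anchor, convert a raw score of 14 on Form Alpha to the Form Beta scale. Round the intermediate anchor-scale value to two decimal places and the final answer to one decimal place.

Form Alpha → anchor (Group A): v = (5.3/12.6)(14 − 35.1) + 20.0 = 11.12
anchor → Form Beta (Group B): y = (16.9/5.8)(11.12 − 22.4) + 42.3 = 9.4

9.4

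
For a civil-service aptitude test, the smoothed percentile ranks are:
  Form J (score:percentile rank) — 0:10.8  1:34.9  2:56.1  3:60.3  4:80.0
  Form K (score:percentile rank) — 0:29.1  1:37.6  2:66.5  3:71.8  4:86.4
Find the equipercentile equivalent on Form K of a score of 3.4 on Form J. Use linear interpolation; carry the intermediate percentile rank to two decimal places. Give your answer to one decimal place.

2.3

PR of 3.4 on Form J: 60.3 + (3.4 − 3)/(4 − 3) × (80.0 − 60.3) = 68.18
On Form K, PR 68.18 falls between score 2 (PR 66.5) and 3 (PR 71.8).
Interpolate: 2 + (68.18 − 66.5)/(71.8 − 66.5) × (3 − 2) = 2.3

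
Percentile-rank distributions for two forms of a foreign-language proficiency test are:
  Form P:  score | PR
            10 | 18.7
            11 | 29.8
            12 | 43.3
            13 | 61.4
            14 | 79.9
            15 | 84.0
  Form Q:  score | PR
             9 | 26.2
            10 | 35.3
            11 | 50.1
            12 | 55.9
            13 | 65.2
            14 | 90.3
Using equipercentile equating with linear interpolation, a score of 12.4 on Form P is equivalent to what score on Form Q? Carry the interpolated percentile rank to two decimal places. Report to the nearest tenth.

11.1

PR of 12.4 on Form P: 43.3 + (12.4 − 12)/(13 − 12) × (61.4 − 43.3) = 50.54
On Form Q, PR 50.54 falls between score 11 (PR 50.1) and 12 (PR 55.9).
Interpolate: 11 + (50.54 − 50.1)/(55.9 − 50.1) × (12 − 11) = 11.1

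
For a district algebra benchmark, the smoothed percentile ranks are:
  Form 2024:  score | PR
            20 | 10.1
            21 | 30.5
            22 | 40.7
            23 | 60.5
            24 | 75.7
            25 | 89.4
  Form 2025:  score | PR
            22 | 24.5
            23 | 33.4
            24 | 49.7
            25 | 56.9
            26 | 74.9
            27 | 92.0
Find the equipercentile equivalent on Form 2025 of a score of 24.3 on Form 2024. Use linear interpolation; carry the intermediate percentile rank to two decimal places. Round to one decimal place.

PR of 24.3 on Form 2024: 75.7 + (24.3 − 24)/(25 − 24) × (89.4 − 75.7) = 79.81
On Form 2025, PR 79.81 falls between score 26 (PR 74.9) and 27 (PR 92.0).
Interpolate: 26 + (79.81 − 74.9)/(92.0 − 74.9) × (27 − 26) = 26.3

26.3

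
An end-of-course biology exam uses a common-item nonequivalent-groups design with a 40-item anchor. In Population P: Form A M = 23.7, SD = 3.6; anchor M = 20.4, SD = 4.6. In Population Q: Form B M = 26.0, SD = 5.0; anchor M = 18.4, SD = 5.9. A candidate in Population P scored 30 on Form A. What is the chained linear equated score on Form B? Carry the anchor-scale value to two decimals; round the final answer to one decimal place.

34.5

Form A → anchor (Population P): v = (4.6/3.6)(30 − 23.7) + 20.4 = 28.45
anchor → Form B (Population Q): y = (5.0/5.9)(28.45 − 18.4) + 26.0 = 34.5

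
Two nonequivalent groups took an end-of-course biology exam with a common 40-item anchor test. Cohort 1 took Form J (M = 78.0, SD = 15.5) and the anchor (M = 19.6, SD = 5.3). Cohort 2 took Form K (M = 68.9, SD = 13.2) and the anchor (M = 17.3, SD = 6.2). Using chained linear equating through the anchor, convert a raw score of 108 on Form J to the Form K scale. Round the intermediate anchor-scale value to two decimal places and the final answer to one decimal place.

95.6

Form J → anchor (Cohort 1): v = (5.3/15.5)(108 − 78.0) + 19.6 = 29.86
anchor → Form K (Cohort 2): y = (13.2/6.2)(29.86 − 17.3) + 68.9 = 95.6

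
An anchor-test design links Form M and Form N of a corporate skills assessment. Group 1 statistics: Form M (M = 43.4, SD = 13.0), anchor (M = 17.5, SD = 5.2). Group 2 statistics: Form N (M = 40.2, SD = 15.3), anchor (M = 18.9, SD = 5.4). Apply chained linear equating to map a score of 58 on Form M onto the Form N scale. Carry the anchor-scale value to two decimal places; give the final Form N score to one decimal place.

52.8

Form M → anchor (Group 1): v = (5.2/13.0)(58 − 43.4) + 17.5 = 23.34
anchor → Form N (Group 2): y = (15.3/5.4)(23.34 − 18.9) + 40.2 = 52.8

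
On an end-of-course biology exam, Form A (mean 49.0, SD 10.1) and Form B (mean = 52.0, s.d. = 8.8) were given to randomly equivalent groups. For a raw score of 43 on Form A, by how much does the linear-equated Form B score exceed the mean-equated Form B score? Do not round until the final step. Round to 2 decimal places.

Mean-equated: 43 + (52.0 − 49.0) = 46.00
Linear-equated: (8.8/10.1)(43 − 49.0) + 52.0 = 46.772
Difference = 46.772 − 46.00 = 0.77

0.77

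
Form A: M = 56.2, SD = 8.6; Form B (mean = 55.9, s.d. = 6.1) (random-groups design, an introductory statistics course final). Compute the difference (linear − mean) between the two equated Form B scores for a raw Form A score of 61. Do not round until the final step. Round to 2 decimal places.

-1.40

Mean-equated: 61 + (55.9 − 56.2) = 60.70
Linear-equated: (6.1/8.6)(61 − 56.2) + 55.9 = 59.305
Difference = 59.305 − 60.70 = -1.40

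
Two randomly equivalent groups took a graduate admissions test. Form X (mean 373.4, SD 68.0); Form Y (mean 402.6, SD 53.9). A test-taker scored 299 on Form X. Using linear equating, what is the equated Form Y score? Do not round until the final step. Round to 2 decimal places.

343.63

Linear equating: y = (SD_Y/SD_X)(x − M_X) + M_Y
y = (53.9/68.0)(299 − 373.4) + 402.6
y = 0.792647 × -74.4 + 402.6 = -58.9729 + 402.6 = 343.63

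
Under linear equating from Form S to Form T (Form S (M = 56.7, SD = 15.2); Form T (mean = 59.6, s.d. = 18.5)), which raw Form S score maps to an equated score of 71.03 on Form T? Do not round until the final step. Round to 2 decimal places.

66.09

Invert y = (SD_Y/SD_X)(x − M_X) + M_Y:
x = (SD_X/SD_Y)(y − M_Y) + M_X = (15.2/18.5)(71.03 − 59.6) + 56.7
x = 0.821622 × 11.430 + 56.7 = 66.09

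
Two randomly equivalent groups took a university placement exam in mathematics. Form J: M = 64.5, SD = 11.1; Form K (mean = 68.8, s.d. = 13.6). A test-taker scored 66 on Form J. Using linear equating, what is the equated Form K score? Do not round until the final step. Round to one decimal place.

Linear equating: y = (SD_Y/SD_X)(x − M_X) + M_Y
y = (13.6/11.1)(66 − 64.5) + 68.8
y = 1.225225 × 1.5 + 68.8 = 1.8378 + 68.8 = 70.6

70.6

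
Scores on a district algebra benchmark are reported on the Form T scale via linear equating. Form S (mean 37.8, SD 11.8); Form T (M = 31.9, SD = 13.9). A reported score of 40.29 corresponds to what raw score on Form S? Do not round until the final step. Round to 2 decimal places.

44.92

Invert y = (SD_Y/SD_X)(x − M_X) + M_Y:
x = (SD_X/SD_Y)(y − M_Y) + M_X = (11.8/13.9)(40.29 − 31.9) + 37.8
x = 0.848921 × 8.390 + 37.8 = 44.92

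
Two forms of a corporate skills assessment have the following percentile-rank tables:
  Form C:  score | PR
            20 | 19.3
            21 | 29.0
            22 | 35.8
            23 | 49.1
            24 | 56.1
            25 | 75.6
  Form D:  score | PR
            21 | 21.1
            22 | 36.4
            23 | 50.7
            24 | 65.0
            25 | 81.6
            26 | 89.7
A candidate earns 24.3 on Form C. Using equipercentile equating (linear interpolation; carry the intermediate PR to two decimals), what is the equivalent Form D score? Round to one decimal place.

PR of 24.3 on Form C: 56.1 + (24.3 − 24)/(25 − 24) × (75.6 − 56.1) = 61.95
On Form D, PR 61.95 falls between score 23 (PR 50.7) and 24 (PR 65.0).
Interpolate: 23 + (61.95 − 50.7)/(65.0 − 50.7) × (24 − 23) = 23.8

23.8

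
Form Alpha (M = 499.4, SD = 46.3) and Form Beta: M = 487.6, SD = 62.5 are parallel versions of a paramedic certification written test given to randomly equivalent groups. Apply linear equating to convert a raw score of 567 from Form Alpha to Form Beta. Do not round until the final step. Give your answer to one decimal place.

578.9

Linear equating: y = (SD_Y/SD_X)(x − M_X) + M_Y
y = (62.5/46.3)(567 − 499.4) + 487.6
y = 1.349892 × 67.6 + 487.6 = 91.2527 + 487.6 = 578.9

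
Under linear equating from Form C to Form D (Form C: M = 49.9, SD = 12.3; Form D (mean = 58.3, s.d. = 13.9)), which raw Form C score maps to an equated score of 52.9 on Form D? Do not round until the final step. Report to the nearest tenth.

Invert y = (SD_Y/SD_X)(x − M_X) + M_Y:
x = (SD_X/SD_Y)(y − M_Y) + M_X = (12.3/13.9)(52.9 − 58.3) + 49.9
x = 0.884892 × -5.400 + 49.9 = 45.1

45.1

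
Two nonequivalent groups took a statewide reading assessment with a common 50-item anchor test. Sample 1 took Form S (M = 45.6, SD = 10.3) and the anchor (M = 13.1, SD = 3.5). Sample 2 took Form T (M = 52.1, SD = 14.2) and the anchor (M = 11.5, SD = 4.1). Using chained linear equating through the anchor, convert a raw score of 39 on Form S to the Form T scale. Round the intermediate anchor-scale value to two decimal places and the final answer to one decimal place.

49.9

Form S → anchor (Sample 1): v = (3.5/10.3)(39 − 45.6) + 13.1 = 10.86
anchor → Form T (Sample 2): y = (14.2/4.1)(10.86 − 11.5) + 52.1 = 49.9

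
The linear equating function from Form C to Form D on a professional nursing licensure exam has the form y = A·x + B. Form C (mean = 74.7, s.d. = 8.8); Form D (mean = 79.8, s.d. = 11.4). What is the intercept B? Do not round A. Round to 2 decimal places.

A = SD_Y / SD_X = 11.4 / 8.8 = 1.295455
B = M_Y − A·M_X = 79.8 − 1.295455 × 74.7 = -16.97

-16.97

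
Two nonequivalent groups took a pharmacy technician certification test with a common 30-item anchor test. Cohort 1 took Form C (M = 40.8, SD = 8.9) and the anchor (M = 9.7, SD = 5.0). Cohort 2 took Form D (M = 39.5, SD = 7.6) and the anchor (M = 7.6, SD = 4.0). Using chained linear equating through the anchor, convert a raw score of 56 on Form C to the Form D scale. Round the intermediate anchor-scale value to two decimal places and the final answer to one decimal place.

59.7

Form C → anchor (Cohort 1): v = (5.0/8.9)(56 − 40.8) + 9.7 = 18.24
anchor → Form D (Cohort 2): y = (7.6/4.0)(18.24 − 7.6) + 39.5 = 59.7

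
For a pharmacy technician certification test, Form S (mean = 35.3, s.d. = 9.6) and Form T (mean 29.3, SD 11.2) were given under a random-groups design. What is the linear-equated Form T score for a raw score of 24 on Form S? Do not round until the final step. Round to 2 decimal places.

Linear equating: y = (SD_Y/SD_X)(x − M_X) + M_Y
y = (11.2/9.6)(24 − 35.3) + 29.3
y = 1.166667 × -11.3 + 29.3 = -13.1833 + 29.3 = 16.12

16.12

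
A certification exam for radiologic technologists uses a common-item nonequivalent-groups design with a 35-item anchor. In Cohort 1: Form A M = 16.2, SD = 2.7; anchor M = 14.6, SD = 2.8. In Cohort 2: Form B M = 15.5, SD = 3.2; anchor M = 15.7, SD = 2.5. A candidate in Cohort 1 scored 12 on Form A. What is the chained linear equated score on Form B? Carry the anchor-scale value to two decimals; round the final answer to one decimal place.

8.5

Form A → anchor (Cohort 1): v = (2.8/2.7)(12 − 16.2) + 14.6 = 10.24
anchor → Form B (Cohort 2): y = (3.2/2.5)(10.24 − 15.7) + 15.5 = 8.5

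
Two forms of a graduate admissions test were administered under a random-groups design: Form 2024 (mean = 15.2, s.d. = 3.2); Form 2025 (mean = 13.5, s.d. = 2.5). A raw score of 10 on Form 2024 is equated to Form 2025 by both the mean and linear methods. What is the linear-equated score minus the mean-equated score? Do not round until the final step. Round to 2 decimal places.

Mean-equated: 10 + (13.5 − 15.2) = 8.30
Linear-equated: (2.5/3.2)(10 − 15.2) + 13.5 = 9.438
Difference = 9.438 − 8.30 = 1.14

1.14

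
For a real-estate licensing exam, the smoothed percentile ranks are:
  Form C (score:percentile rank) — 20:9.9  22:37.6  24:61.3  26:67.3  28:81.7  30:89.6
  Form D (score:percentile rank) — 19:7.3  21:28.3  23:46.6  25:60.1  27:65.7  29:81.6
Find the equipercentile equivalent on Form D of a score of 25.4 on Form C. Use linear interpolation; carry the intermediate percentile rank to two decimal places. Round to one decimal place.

PR of 25.4 on Form C: 61.3 + (25.4 − 24)/(26 − 24) × (67.3 − 61.3) = 65.50
On Form D, PR 65.50 falls between score 25 (PR 60.1) and 27 (PR 65.7).
Interpolate: 25 + (65.50 − 60.1)/(65.7 − 60.1) × (27 − 25) = 26.9

26.9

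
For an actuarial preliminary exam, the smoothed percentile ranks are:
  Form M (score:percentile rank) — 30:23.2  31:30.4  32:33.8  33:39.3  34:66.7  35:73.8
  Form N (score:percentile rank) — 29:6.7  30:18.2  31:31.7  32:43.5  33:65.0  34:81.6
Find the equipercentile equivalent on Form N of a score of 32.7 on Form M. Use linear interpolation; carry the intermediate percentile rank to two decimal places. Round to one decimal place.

PR of 32.7 on Form M: 33.8 + (32.7 − 32)/(33 − 32) × (39.3 − 33.8) = 37.65
On Form N, PR 37.65 falls between score 31 (PR 31.7) and 32 (PR 43.5).
Interpolate: 31 + (37.65 − 31.7)/(43.5 − 31.7) × (32 − 31) = 31.5

31.5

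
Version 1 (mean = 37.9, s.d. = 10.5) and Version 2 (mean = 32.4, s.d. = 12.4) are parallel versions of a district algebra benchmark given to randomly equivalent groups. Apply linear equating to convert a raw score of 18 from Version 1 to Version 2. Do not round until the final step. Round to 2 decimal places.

8.90

Linear equating: y = (SD_Y/SD_X)(x − M_X) + M_Y
y = (12.4/10.5)(18 − 37.9) + 32.4
y = 1.180952 × -19.9 + 32.4 = -23.5010 + 32.4 = 8.90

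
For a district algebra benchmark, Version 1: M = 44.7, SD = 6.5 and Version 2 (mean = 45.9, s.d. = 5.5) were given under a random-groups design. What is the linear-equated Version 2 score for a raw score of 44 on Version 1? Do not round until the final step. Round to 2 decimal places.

Linear equating: y = (SD_Y/SD_X)(x − M_X) + M_Y
y = (5.5/6.5)(44 − 44.7) + 45.9
y = 0.846154 × -0.7 + 45.9 = -0.5923 + 45.9 = 45.31

45.31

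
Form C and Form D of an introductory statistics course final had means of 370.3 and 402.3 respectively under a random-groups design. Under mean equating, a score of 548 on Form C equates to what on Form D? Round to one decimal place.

580.0

Mean equating: y = x + (M_Y − M_X) = 548 + (402.3 − 370.3) = 580.0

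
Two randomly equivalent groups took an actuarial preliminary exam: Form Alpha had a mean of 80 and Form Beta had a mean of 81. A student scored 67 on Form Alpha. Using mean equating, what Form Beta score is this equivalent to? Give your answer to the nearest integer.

68

Mean equating: y = x + (M_Y − M_X) = 67 + (81 − 80) = 68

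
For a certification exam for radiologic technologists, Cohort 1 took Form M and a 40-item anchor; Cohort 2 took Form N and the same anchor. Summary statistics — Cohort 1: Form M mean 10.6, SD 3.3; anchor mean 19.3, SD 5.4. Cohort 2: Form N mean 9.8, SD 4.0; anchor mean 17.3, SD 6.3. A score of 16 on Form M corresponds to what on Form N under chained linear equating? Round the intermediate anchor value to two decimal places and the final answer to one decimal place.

Form M → anchor (Cohort 1): v = (5.4/3.3)(16 − 10.6) + 19.3 = 28.14
anchor → Form N (Cohort 2): y = (4.0/6.3)(28.14 − 17.3) + 9.8 = 16.7

16.7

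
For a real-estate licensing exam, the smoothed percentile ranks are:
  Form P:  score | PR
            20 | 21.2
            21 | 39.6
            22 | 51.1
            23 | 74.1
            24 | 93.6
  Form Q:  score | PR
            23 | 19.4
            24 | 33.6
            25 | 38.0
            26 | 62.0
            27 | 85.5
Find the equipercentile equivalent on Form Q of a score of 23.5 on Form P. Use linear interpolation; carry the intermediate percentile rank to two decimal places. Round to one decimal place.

26.9

PR of 23.5 on Form P: 74.1 + (23.5 − 23)/(24 − 23) × (93.6 − 74.1) = 83.85
On Form Q, PR 83.85 falls between score 26 (PR 62.0) and 27 (PR 85.5).
Interpolate: 26 + (83.85 − 62.0)/(85.5 − 62.0) × (27 − 26) = 26.9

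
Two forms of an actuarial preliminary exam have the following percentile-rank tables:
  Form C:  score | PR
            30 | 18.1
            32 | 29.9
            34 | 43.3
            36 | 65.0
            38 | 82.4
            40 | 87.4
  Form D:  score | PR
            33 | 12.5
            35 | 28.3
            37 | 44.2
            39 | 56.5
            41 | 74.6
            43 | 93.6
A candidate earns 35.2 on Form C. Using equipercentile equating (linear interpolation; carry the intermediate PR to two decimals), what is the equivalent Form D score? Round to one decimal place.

39.0

PR of 35.2 on Form C: 43.3 + (35.2 − 34)/(36 − 34) × (65.0 − 43.3) = 56.32
On Form D, PR 56.32 falls between score 37 (PR 44.2) and 39 (PR 56.5).
Interpolate: 37 + (56.32 − 44.2)/(56.5 − 44.2) × (39 − 37) = 39.0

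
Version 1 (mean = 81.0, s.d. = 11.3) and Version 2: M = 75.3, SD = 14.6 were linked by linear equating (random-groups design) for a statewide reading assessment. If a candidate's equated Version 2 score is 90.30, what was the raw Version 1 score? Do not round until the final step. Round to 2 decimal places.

92.61

Invert y = (SD_Y/SD_X)(x − M_X) + M_Y:
x = (SD_X/SD_Y)(y − M_Y) + M_X = (11.3/14.6)(90.30 − 75.3) + 81.0
x = 0.773973 × 15.000 + 81.0 = 92.61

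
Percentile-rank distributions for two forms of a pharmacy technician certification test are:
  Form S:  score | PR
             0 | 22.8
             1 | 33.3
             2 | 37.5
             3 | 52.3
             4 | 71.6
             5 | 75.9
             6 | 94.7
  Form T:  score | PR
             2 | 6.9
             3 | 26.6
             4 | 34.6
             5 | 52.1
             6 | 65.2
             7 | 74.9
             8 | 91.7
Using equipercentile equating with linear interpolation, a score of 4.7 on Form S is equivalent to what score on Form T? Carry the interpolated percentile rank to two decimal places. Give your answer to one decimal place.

PR of 4.7 on Form S: 71.6 + (4.7 − 4)/(5 − 4) × (75.9 − 71.6) = 74.61
On Form T, PR 74.61 falls between score 6 (PR 65.2) and 7 (PR 74.9).
Interpolate: 6 + (74.61 − 65.2)/(74.9 − 65.2) × (7 − 6) = 7.0

7.0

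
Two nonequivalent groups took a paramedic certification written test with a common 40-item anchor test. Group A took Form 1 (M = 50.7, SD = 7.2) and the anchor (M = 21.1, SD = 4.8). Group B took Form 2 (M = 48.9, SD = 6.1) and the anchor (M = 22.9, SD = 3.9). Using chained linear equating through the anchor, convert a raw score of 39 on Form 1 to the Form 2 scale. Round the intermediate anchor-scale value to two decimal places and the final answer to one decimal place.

33.9

Form 1 → anchor (Group A): v = (4.8/7.2)(39 − 50.7) + 21.1 = 13.30
anchor → Form 2 (Group B): y = (6.1/3.9)(13.30 − 22.9) + 48.9 = 33.9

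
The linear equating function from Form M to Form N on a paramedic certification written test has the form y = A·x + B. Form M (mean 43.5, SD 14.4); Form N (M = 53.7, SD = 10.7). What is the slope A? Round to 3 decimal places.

A = SD_Y / SD_X = 10.7 / 14.4 = 0.743

0.743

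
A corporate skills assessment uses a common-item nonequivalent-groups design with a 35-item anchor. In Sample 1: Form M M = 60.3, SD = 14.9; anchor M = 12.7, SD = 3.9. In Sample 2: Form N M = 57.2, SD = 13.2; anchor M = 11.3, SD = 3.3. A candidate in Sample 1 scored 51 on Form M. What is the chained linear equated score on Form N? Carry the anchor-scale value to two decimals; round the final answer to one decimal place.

53.1

Form M → anchor (Sample 1): v = (3.9/14.9)(51 − 60.3) + 12.7 = 10.27
anchor → Form N (Sample 2): y = (13.2/3.3)(10.27 − 11.3) + 57.2 = 53.1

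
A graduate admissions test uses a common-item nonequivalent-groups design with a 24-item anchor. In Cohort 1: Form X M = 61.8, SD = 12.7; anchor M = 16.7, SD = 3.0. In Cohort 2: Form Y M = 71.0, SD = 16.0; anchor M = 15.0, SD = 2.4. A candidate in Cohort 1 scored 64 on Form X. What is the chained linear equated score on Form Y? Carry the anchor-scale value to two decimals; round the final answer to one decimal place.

85.8

Form X → anchor (Cohort 1): v = (3.0/12.7)(64 − 61.8) + 16.7 = 17.22
anchor → Form Y (Cohort 2): y = (16.0/2.4)(17.22 − 15.0) + 71.0 = 85.8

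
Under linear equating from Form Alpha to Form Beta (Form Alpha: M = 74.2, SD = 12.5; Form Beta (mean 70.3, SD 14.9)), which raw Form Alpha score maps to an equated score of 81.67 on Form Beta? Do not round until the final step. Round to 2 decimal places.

Invert y = (SD_Y/SD_X)(x − M_X) + M_Y:
x = (SD_X/SD_Y)(y − M_Y) + M_X = (12.5/14.9)(81.67 − 70.3) + 74.2
x = 0.838926 × 11.370 + 74.2 = 83.74

83.74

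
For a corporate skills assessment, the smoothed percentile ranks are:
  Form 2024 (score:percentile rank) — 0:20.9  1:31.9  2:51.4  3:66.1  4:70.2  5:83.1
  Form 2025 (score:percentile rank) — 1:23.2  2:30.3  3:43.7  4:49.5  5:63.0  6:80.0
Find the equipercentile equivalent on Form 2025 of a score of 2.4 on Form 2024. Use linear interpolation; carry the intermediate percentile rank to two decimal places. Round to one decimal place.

4.6

PR of 2.4 on Form 2024: 51.4 + (2.4 − 2)/(3 − 2) × (66.1 − 51.4) = 57.28
On Form 2025, PR 57.28 falls between score 4 (PR 49.5) and 5 (PR 63.0).
Interpolate: 4 + (57.28 − 49.5)/(63.0 − 49.5) × (5 − 4) = 4.6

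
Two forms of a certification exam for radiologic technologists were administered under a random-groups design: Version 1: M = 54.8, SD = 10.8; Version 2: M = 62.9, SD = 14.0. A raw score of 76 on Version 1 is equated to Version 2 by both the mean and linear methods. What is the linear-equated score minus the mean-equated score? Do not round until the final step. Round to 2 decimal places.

6.28

Mean-equated: 76 + (62.9 − 54.8) = 84.10
Linear-equated: (14.0/10.8)(76 − 54.8) + 62.9 = 90.381
Difference = 90.381 − 84.10 = 6.28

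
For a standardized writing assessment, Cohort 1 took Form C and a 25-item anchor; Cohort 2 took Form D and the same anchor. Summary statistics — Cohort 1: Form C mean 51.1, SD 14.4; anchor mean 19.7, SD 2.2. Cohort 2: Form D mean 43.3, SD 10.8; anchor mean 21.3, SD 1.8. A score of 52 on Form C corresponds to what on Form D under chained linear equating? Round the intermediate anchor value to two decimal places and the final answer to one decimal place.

34.5

Form C → anchor (Cohort 1): v = (2.2/14.4)(52 − 51.1) + 19.7 = 19.84
anchor → Form D (Cohort 2): y = (10.8/1.8)(19.84 − 21.3) + 43.3 = 34.5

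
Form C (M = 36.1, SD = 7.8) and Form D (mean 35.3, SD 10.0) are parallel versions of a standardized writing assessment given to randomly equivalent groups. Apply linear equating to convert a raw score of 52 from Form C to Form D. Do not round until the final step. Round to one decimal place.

Linear equating: y = (SD_Y/SD_X)(x − M_X) + M_Y
y = (10.0/7.8)(52 − 36.1) + 35.3
y = 1.282051 × 15.9 + 35.3 = 20.3846 + 35.3 = 55.7

55.7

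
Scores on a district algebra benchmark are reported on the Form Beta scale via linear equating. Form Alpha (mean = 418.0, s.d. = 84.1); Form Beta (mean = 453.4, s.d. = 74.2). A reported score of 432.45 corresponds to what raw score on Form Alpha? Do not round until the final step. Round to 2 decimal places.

394.25

Invert y = (SD_Y/SD_X)(x − M_X) + M_Y:
x = (SD_X/SD_Y)(y − M_Y) + M_X = (84.1/74.2)(432.45 − 453.4) + 418.0
x = 1.133423 × -20.950 + 418.0 = 394.25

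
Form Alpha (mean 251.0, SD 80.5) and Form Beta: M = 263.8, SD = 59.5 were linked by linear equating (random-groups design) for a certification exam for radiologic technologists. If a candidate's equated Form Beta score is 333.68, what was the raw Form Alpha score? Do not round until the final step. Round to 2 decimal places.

Invert y = (SD_Y/SD_X)(x − M_X) + M_Y:
x = (SD_X/SD_Y)(y − M_Y) + M_X = (80.5/59.5)(333.68 − 263.8) + 251.0
x = 1.352941 × 69.880 + 251.0 = 345.54

345.54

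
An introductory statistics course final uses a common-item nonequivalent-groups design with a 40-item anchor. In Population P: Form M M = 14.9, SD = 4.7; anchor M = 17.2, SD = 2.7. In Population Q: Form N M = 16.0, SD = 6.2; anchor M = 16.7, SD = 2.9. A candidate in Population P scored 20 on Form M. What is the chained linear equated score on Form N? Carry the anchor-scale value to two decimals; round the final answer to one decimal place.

Form M → anchor (Population P): v = (2.7/4.7)(20 − 14.9) + 17.2 = 20.13
anchor → Form N (Population Q): y = (6.2/2.9)(20.13 − 16.7) + 16.0 = 23.3

23.3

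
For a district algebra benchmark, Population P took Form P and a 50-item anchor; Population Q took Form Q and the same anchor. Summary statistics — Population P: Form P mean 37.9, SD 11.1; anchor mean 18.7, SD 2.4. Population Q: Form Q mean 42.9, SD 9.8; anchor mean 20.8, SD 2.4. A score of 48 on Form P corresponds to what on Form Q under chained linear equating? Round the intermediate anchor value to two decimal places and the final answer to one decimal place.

Form P → anchor (Population P): v = (2.4/11.1)(48 − 37.9) + 18.7 = 20.88
anchor → Form Q (Population Q): y = (9.8/2.4)(20.88 − 20.8) + 42.9 = 43.2

43.2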